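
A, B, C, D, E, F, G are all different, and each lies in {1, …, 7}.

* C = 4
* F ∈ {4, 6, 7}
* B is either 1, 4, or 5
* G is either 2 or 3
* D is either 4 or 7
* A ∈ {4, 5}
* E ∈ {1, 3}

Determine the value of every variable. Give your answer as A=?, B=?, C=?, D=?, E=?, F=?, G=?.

A=5, B=1, C=4, D=7, E=3, F=6, G=2

C has just one choice, so C = 4. Remove 4 from A, B, D, F.
That leaves D = 7. Remove 7 from F.
F's domain is down to {6}, so F = 6.
A has just one choice, so A = 5. Remove 5 from B.
That leaves B = 1. Remove 1 from E.
That leaves E = 3. Eliminate 3 elsewhere: G.
G has just one choice, so G = 2.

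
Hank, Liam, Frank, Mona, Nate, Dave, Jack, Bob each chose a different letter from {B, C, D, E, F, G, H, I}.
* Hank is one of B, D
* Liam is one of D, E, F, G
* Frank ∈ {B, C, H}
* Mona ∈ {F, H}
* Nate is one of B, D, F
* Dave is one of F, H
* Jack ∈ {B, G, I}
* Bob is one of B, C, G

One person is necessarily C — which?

Among the 8 variables, E fits only Liam (and all 8 values in {B, C, D, E, F, G, H, I} must be used), so Liam = E.
The 7 still-open variables together cover exactly {B, C, D, F, G, H, I} — 7 values for 7 variables — and I appears only in Jack's list, so Jack = I.
Among the 6 still-open variables, G fits only Bob (and all 6 values in {B, C, D, F, G, H} must be used), so Bob = G.
The 5 still-open variables draw from only 5 values {B, C, D, F, H}, so each is used; only Frank can be C, hence Frank = C.

Frank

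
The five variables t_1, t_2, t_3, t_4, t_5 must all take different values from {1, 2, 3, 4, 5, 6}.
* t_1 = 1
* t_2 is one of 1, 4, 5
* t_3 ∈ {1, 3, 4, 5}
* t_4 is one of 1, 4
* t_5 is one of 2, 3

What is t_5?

t_1 has just one choice, so t_1 = 1. Eliminate 1 elsewhere: t_2, t_3, t_4.
t_4's domain is down to {4}, so t_4 = 4. Strike 4 from t_2, t_3.
t_2 must be 5 (only option left). Eliminate 5 elsewhere: t_3.
t_3 has just one choice, so t_3 = 3. Eliminate 3 elsewhere: t_5.
So t_5 = 2.

2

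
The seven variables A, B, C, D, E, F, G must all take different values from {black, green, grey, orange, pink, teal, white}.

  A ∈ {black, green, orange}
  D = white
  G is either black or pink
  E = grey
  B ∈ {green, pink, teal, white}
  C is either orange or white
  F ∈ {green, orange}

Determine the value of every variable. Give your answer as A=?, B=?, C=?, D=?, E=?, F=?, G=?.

D's domain is down to {white}, so D = white. So B, C can't be white.
E must be grey (only option left).
C's domain is down to {orange}, so C = orange. Remove orange from A, F.
That leaves F = green. Eliminate green elsewhere: A, B.
A must be black (only option left). Remove black from G.
G must be pink (only option left). Eliminate pink elsewhere: B.
B has just one choice, so B = teal.

A=black, B=teal, C=orange, D=white, E=grey, F=green, G=pink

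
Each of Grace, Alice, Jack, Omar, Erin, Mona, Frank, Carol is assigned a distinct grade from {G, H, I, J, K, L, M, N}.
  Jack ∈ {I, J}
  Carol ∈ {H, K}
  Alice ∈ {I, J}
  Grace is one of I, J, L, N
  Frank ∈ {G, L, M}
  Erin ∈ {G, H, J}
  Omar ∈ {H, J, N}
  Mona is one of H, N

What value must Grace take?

L

Among the 8 variables, K fits only Carol (and all 8 values in {G, H, I, J, K, L, M, N} must be used), so Carol = K.
The 7 still-open variables draw from only 7 values {G, H, I, J, L, M, N}, so each is used; only Frank can be M, hence Frank = M.
Among the 6 still-open variables, G fits only Erin (and all 6 values in {G, H, I, J, L, N} must be used), so Erin = G.
The 5 still-open variables together cover exactly {H, I, J, L, N} — 5 values for 5 variables — and L appears only in Grace's list, so Grace = L.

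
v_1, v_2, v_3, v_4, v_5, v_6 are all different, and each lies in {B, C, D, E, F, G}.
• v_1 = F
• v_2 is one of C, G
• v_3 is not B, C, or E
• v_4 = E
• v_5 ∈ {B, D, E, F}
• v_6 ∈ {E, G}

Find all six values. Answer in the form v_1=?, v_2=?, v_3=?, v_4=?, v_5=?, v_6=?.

v_1=F, v_2=C, v_3=D, v_4=E, v_5=B, v_6=G

v_1 has just one choice, so v_1 = F. Remove F from v_3, v_5.
v_4's domain is down to {E}, so v_4 = E. So v_5, v_6 can't be E.
v_6 must be G (only option left). Strike G from v_2, v_3.
That leaves v_2 = C.
v_3 must be D (only option left). So v_5 can't be D.
That leaves v_5 = B.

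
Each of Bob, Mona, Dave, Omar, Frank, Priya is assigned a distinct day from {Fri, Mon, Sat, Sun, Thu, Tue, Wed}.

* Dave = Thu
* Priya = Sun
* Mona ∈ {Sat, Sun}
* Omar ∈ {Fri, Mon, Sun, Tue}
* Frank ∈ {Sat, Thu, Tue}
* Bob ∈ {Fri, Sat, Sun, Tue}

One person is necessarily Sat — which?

Mona

Dave must be Thu (only option left). Remove Thu from Frank.
Priya must be Sun (only option left). Eliminate Sun elsewhere: Bob, Mona, Omar.
So Sat goes to Mona.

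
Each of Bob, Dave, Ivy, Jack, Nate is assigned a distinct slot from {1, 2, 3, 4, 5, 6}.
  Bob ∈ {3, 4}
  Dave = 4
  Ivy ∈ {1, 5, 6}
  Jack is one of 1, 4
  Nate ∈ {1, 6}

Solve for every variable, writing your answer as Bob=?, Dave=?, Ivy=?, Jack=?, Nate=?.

Bob=3, Dave=4, Ivy=5, Jack=1, Nate=6

Dave has just one choice, so Dave = 4. Eliminate 4 elsewhere: Bob, Jack.
Jack must be 1 (only option left). Remove 1 from Ivy, Nate.
Nate must be 6 (only option left). Eliminate 6 elsewhere: Ivy.
Bob's domain is down to {3}, so Bob = 3.
Ivy's domain is down to {5}, so Ivy = 5.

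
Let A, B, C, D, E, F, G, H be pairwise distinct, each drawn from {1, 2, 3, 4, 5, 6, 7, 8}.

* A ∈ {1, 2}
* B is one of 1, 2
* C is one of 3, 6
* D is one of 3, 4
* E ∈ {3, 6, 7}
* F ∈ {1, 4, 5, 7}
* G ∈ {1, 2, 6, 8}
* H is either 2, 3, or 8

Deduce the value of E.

The 8 variables draw from only 8 values {1, 2, 3, 4, 5, 6, 7, 8}, so each is used; only F can be 5, hence F = 5.
Among the 7 still-open variables, 4 fits only D (and all 7 values in {1, 2, 3, 4, 6, 7, 8} must be used), so D = 4.
The 6 still-open variables together cover exactly {1, 2, 3, 6, 7, 8} — 6 values for 6 variables — and 7 appears only in E's list, so E = 7.

7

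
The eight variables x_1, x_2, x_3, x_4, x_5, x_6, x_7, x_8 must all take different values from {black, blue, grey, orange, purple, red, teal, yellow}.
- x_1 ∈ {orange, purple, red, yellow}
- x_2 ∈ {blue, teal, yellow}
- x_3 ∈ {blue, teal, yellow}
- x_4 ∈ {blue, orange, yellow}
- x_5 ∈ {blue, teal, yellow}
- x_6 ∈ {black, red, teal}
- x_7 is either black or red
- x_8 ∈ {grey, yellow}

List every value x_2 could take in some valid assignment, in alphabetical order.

The 8 variables together cover exactly {black, blue, grey, orange, purple, red, teal, yellow} — 8 values for 8 variables — and grey appears only in x_8's list, so x_8 = grey.
The 7 still-open variables together cover exactly {black, blue, orange, purple, red, teal, yellow} — 7 values for 7 variables — and purple appears only in x_1's list, so x_1 = purple.
Among the 6 still-open variables, orange fits only x_4 (and all 6 values in {black, blue, orange, red, teal, yellow} must be used), so x_4 = orange.
x_2, x_3, x_5 share exactly the 3 values {blue, teal, yellow}; by pigeonhole those values go to them, so strike blue, teal, yellow from x_6.
No further eliminations apply; x_2 can still be any of blue, teal, yellow.

blue, teal, yellow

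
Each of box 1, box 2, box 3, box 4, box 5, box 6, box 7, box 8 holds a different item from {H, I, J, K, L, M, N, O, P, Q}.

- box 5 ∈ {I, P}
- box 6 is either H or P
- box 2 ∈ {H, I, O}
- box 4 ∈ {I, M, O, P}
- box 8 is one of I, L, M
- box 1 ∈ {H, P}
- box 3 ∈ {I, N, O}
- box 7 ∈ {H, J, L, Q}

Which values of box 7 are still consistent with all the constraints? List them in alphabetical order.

box 1 and box 6 between them cover only {H, P} — a naked pair. Remove those values from box 2, box 4, box 5, box 7.
box 5 has just one choice, so box 5 = I. So box 2, box 3, box 4, box 8 can't be I.
box 2 has just one choice, so box 2 = O. So box 3, box 4 can't be O.
box 3 has just one choice, so box 3 = N.
box 4 has just one choice, so box 4 = M. Eliminate M elsewhere: box 8.
box 8 must be L (only option left). So box 7 can't be L.
No further eliminations apply; box 7 can still be any of J, Q.

J, Q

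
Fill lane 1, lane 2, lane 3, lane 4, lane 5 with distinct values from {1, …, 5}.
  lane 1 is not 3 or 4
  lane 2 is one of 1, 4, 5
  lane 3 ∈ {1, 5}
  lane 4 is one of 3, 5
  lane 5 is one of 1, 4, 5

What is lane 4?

3

The 5 variables draw from only 5 values {1, 2, 3, 4, 5}, so each is used; only lane 1 can be 2, hence lane 1 = 2.
The 4 still-open variables draw from only 4 values {1, 3, 4, 5}, so each is used; only lane 4 can be 3, hence lane 4 = 3.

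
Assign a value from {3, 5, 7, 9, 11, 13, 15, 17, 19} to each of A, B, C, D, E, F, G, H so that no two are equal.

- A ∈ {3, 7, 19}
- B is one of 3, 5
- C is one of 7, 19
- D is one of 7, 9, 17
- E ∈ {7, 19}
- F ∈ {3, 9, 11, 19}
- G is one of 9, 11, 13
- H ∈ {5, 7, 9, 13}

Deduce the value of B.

5

The 8 variables together cover exactly {3, 5, 7, 9, 11, 13, 17, 19} — 8 values for 8 variables — and 17 appears only in D's list, so D = 17.
C and E share exactly the 2 values {7, 19}; by pigeonhole those values go to them, so strike 7, 19 from A, F, H.
That leaves A = 3. So B, F can't be 3.
So B = 5.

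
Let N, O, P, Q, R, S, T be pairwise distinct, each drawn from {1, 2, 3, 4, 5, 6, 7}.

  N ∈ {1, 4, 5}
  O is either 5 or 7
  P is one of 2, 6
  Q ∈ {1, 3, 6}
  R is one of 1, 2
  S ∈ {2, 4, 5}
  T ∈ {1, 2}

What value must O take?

The 7 variables draw from only 7 values {1, 2, 3, 4, 5, 6, 7}, so each is used; only Q can be 3, hence Q = 3.
The 6 still-open variables together cover exactly {1, 2, 4, 5, 6, 7} — 6 values for 6 variables — and 6 appears only in P's list, so P = 6.
The 5 still-open variables together cover exactly {1, 2, 4, 5, 7} — 5 values for 5 variables — and 7 appears only in O's list, so O = 7.

7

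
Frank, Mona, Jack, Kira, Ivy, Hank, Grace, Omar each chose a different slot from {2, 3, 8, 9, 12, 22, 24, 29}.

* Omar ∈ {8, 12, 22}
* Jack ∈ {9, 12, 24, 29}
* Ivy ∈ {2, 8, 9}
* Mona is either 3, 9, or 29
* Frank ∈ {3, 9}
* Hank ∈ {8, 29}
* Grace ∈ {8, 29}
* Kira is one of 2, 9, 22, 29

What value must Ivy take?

Among the 8 variables, 24 fits only Jack (and all 8 values in {2, 3, 8, 9, 12, 22, 24, 29} must be used), so Jack = 24.
The 7 still-open variables draw from only 7 values {2, 3, 8, 9, 12, 22, 29}, so each is used; only Omar can be 12, hence Omar = 12.
The 6 still-open variables draw from only 6 values {2, 3, 8, 9, 22, 29}, so each is used; only Kira can be 22, hence Kira = 22.
Among the 5 still-open variables, 2 fits only Ivy (and all 5 values in {2, 3, 8, 9, 29} must be used), so Ivy = 2.

2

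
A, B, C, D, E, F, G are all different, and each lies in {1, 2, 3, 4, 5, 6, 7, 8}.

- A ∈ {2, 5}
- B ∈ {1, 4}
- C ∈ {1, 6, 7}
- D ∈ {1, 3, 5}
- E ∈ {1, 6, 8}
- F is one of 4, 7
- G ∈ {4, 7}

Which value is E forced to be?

8

The 2 variables F and G are confined to {4, 7}, which locks those values in; drop them from B, C.
B has just one choice, so B = 1. So C, D, E can't be 1.
C has just one choice, so C = 6. Remove 6 from E.
So E = 8.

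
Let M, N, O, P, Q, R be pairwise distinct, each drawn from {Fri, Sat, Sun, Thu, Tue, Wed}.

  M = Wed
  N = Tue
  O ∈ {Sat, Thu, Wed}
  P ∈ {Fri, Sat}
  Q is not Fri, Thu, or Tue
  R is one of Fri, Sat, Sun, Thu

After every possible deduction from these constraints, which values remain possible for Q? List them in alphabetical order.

M has just one choice, so M = Wed. So O, Q can't be Wed.
N has just one choice, so N = Tue.
No further eliminations apply; Q can still be any of Sat, Sun.

Sat, Sun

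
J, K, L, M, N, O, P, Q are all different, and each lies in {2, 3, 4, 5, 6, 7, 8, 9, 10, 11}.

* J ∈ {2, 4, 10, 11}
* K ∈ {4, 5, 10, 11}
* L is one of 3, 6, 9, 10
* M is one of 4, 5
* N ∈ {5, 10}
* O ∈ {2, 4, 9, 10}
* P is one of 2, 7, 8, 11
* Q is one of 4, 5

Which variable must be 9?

O

The 2 variables M and Q are confined to {4, 5}, which locks those values in; drop them from J, K, N, O.
N has just one choice, so N = 10. Strike 10 from J, K, L, O.
K must be 11 (only option left). Strike 11 from J, P.
That leaves J = 2. Eliminate 2 elsewhere: O, P.
So 9 goes to O.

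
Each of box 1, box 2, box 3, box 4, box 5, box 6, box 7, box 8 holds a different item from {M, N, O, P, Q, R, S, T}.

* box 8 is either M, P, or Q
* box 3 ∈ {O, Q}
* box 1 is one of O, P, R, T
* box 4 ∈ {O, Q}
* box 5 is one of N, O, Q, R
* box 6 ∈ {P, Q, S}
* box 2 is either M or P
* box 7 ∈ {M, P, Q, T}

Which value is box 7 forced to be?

The 8 variables together cover exactly {M, N, O, P, Q, R, S, T} — 8 values for 8 variables — and N appears only in box 5's list, so box 5 = N.
Among the 7 still-open variables, R fits only box 1 (and all 7 values in {M, O, P, Q, R, S, T} must be used), so box 1 = R.
The 6 still-open variables draw from only 6 values {M, O, P, Q, S, T}, so each is used; only box 6 can be S, hence box 6 = S.
Among the 5 still-open variables, T fits only box 7 (and all 5 values in {M, O, P, Q, T} must be used), so box 7 = T.

T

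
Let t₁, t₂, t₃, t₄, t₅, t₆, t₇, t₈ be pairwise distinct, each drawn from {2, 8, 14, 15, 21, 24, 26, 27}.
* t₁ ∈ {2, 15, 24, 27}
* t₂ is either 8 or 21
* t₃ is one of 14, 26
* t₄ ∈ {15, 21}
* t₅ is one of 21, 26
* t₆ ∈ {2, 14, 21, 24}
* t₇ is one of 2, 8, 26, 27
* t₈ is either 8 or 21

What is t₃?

14

t₂ and t₈ share exactly the 2 values {8, 21}; by pigeonhole those values go to them, so strike 8, 21 from t₄, t₅, t₆, t₇.
t₄ has just one choice, so t₄ = 15. So t₁ can't be 15.
t₅'s domain is down to {26}, so t₅ = 26. So t₃, t₇ can't be 26.
So t₃ = 14.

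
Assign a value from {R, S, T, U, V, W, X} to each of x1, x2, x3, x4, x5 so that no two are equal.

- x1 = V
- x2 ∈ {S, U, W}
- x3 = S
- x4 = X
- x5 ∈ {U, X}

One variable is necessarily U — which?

x5

x1 must be V (only option left).
x3 has just one choice, so x3 = S. Remove S from x2.
x4 has just one choice, so x4 = X. So x5 can't be X.
So U goes to x5.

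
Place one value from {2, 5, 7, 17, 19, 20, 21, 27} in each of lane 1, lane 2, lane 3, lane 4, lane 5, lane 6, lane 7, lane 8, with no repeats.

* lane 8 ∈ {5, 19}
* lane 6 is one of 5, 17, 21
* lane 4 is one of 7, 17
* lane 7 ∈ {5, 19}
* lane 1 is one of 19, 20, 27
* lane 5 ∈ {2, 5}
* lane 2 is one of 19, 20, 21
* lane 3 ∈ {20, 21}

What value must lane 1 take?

The 8 variables together cover exactly {2, 5, 7, 17, 19, 20, 21, 27} — 8 values for 8 variables — and 2 appears only in lane 5's list, so lane 5 = 2.
The 7 still-open variables draw from only 7 values {5, 7, 17, 19, 20, 21, 27}, so each is used; only lane 4 can be 7, hence lane 4 = 7.
The 6 still-open variables draw from only 6 values {5, 17, 19, 20, 21, 27}, so each is used; only lane 6 can be 17, hence lane 6 = 17.
The 5 still-open variables draw from only 5 values {5, 19, 20, 21, 27}, so each is used; only lane 1 can be 27, hence lane 1 = 27.

27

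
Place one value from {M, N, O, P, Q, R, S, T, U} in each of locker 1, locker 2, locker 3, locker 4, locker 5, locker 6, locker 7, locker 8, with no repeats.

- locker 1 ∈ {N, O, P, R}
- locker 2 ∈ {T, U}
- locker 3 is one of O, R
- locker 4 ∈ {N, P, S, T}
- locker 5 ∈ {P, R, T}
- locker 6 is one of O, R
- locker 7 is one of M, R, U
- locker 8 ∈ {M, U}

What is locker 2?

T

Among the 8 variables, S fits only locker 4 (and all 8 values in {M, N, O, P, R, S, T, U} must be used), so locker 4 = S.
The 7 still-open variables together cover exactly {M, N, O, P, R, T, U} — 7 values for 7 variables — and N appears only in locker 1's list, so locker 1 = N.
Among the 6 still-open variables, P fits only locker 5 (and all 6 values in {M, O, P, R, T, U} must be used), so locker 5 = P.
The 5 still-open variables draw from only 5 values {M, O, R, T, U}, so each is used; only locker 2 can be T, hence locker 2 = T.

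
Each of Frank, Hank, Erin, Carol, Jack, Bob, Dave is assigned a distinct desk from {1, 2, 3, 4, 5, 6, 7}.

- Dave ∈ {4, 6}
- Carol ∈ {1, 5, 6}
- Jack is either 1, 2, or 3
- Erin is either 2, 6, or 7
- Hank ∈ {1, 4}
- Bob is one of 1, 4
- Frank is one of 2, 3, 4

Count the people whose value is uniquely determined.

3

Among the 7 variables, 5 fits only Carol (and all 7 values in {1, 2, 3, 4, 5, 6, 7} must be used), so Carol = 5.
The 6 still-open variables together cover exactly {1, 2, 3, 4, 6, 7} — 6 values for 6 variables — and 7 appears only in Erin's list, so Erin = 7.
The 5 still-open variables draw from only 5 values {1, 2, 3, 4, 6}, so each is used; only Dave can be 6, hence Dave = 6.
The 2 variables Hank and Bob are confined to {1, 4}, which locks those values in; drop them from Frank, Jack.
Determined: Erin=7, Carol=5, Dave=6. The other people each still have more than one consistent value. That makes 3.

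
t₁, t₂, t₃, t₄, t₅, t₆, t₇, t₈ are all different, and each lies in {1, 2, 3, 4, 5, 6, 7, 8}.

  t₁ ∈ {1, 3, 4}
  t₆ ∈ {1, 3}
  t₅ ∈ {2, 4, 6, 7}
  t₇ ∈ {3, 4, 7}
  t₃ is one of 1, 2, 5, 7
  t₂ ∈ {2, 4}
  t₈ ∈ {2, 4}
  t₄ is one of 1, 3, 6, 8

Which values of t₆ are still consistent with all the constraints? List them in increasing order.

The 8 variables together cover exactly {1, 2, 3, 4, 5, 6, 7, 8} — 8 values for 8 variables — and 5 appears only in t₃'s list, so t₃ = 5.
The 7 still-open variables draw from only 7 values {1, 2, 3, 4, 6, 7, 8}, so each is used; only t₄ can be 8, hence t₄ = 8.
Among the 6 still-open variables, 6 fits only t₅ (and all 6 values in {1, 2, 3, 4, 6, 7} must be used), so t₅ = 6.
Among the 5 still-open variables, 7 fits only t₇ (and all 5 values in {1, 2, 3, 4, 7} must be used), so t₇ = 7.
t₂ and t₈ share exactly the 2 values {2, 4}; by pigeonhole those values go to them, so strike 2, 4 from t₁.
No further eliminations apply; t₆ can still be any of 1, 3.

1, 3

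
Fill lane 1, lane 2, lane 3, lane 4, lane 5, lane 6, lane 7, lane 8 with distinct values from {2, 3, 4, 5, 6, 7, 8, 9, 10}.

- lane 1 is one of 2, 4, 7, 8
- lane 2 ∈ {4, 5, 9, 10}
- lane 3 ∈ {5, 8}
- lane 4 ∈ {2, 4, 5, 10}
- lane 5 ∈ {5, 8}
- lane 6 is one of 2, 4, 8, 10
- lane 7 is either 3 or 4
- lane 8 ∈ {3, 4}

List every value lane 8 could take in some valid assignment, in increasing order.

3, 4

The 8 variables draw from only 8 values {2, 3, 4, 5, 7, 8, 9, 10}, so each is used; only lane 1 can be 7, hence lane 1 = 7.
The 7 still-open variables draw from only 7 values {2, 3, 4, 5, 8, 9, 10}, so each is used; only lane 2 can be 9, hence lane 2 = 9.
The 2 variables lane 3 and lane 5 are confined to {5, 8}, which locks those values in; drop them from lane 4, lane 6.
The 2 variables lane 7 and lane 8 are confined to {3, 4}, which locks those values in; drop them from lane 4, lane 6.
No further eliminations apply; lane 8 can still be any of 3, 4.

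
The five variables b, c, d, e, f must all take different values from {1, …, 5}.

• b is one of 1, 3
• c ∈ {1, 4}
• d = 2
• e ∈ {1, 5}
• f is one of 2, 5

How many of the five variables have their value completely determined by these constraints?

5

d has just one choice, so d = 2. Remove 2 from f.
That leaves f = 5. Eliminate 5 elsewhere: e.
That leaves e = 1. Strike 1 from b, c.
b has just one choice, so b = 3.
That leaves c = 4.
Every variable is fixed: b=3, c=4, d=2, e=1, f=5. That makes 5.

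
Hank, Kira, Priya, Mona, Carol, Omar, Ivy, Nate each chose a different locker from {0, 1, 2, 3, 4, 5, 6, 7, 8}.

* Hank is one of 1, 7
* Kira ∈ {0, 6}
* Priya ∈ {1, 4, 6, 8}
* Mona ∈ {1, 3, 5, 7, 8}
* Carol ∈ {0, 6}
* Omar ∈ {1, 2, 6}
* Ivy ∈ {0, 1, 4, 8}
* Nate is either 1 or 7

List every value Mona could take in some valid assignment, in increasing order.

3, 5

Hank and Nate share exactly the 2 values {1, 7}; by pigeonhole those values go to them, so strike 1, 7 from Priya, Mona, Omar, Ivy.
Kira and Carol between them cover only {0, 6} — a naked pair. Remove those values from Priya, Omar, Ivy.
Omar's domain is down to {2}, so Omar = 2.
Priya and Ivy share exactly the 2 values {4, 8}; by pigeonhole those values go to them, so strike 4, 8 from Mona.
No further eliminations apply; Mona can still be any of 3, 5.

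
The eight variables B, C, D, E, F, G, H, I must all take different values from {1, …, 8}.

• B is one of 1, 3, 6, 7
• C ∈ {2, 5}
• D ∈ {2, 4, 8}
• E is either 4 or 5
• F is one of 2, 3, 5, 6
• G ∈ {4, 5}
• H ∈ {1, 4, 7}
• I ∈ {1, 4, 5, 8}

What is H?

The 2 variables E and G are confined to {4, 5}, which locks those values in; drop them from C, D, F, H, I.
C has just one choice, so C = 2. Eliminate 2 elsewhere: D, F.
D's domain is down to {8}, so D = 8. Eliminate 8 elsewhere: I.
That leaves I = 1. So B, H can't be 1.
So H = 7.

7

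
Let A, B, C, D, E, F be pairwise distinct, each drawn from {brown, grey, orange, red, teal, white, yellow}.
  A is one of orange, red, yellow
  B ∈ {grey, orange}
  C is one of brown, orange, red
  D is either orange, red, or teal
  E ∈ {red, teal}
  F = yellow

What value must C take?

brown

F has just one choice, so F = yellow. So A can't be yellow.
Among the 5 still-open variables, brown fits only C (and all 5 values in {brown, grey, orange, red, teal} must be used), so C = brown.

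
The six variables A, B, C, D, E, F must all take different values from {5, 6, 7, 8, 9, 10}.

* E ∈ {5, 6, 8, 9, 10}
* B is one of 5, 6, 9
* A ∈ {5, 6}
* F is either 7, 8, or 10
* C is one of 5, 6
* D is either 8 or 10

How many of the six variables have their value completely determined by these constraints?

2

Among the 6 variables, 7 fits only F (and all 6 values in {5, 6, 7, 8, 9, 10} must be used), so F = 7.
A and C share exactly the 2 values {5, 6}; by pigeonhole those values go to them, so strike 5, 6 from B, E.
B must be 9 (only option left). Strike 9 from E.
Determined: B=9, F=7. The other variables each still have more than one consistent value. That makes 2.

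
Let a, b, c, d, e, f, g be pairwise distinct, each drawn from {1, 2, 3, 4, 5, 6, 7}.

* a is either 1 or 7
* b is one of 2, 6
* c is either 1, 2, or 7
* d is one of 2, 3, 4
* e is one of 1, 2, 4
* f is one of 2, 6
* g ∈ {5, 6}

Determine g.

The 7 variables together cover exactly {1, 2, 3, 4, 5, 6, 7} — 7 values for 7 variables — and 3 appears only in d's list, so d = 3.
The 6 still-open variables together cover exactly {1, 2, 4, 5, 6, 7} — 6 values for 6 variables — and 4 appears only in e's list, so e = 4.
The 5 still-open variables draw from only 5 values {1, 2, 5, 6, 7}, so each is used; only g can be 5, hence g = 5.

5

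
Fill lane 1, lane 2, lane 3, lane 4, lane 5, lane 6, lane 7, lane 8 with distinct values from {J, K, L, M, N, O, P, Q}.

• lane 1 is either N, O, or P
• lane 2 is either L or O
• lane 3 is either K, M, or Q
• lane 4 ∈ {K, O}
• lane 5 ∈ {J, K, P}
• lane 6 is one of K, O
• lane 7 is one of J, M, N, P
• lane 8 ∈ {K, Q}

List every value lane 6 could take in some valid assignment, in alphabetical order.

K, O

Among the 8 variables, L fits only lane 2 (and all 8 values in {J, K, L, M, N, O, P, Q} must be used), so lane 2 = L.
lane 4 and lane 6 share exactly the 2 values {K, O}; by pigeonhole those values go to them, so strike K, O from lane 1, lane 3, lane 5, lane 8.
lane 8's domain is down to {Q}, so lane 8 = Q. Remove Q from lane 3.
lane 3's domain is down to {M}, so lane 3 = M. So lane 7 can't be M.
No further eliminations apply; lane 6 can still be any of K, O.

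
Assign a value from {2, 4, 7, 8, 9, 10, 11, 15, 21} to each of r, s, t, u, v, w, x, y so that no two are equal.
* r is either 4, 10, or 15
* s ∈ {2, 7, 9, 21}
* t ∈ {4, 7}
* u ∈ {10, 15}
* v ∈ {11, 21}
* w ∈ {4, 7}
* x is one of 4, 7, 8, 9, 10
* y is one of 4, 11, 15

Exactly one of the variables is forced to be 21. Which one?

v

t and w share exactly the 2 values {4, 7}; by pigeonhole those values go to them, so strike 4, 7 from r, s, x, y.
r and u between them cover only {10, 15} — a naked pair. Remove those values from x, y.
That leaves y = 11. Remove 11 from v.
So 21 goes to v.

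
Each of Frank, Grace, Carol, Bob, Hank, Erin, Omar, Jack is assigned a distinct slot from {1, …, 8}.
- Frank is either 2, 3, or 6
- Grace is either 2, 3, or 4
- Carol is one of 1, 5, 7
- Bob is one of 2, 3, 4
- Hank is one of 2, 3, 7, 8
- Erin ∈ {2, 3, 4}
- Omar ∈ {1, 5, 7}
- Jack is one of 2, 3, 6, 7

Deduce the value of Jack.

7

The 8 variables draw from only 8 values {1, 2, 3, 4, 5, 6, 7, 8}, so each is used; only Hank can be 8, hence Hank = 8.
Grace, Bob, Erin share exactly the 3 values {2, 3, 4}; by pigeonhole those values go to them, so strike 2, 3, 4 from Frank, Jack.
Frank must be 6 (only option left). Eliminate 6 elsewhere: Jack.
So Jack = 7.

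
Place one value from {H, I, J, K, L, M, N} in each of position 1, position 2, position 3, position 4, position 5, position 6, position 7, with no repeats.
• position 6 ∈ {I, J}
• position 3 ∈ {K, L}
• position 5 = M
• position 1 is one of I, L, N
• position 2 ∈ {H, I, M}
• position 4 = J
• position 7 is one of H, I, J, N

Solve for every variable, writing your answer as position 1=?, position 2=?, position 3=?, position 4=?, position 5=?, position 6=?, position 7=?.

position 1=L, position 2=H, position 3=K, position 4=J, position 5=M, position 6=I, position 7=N

position 4's domain is down to {J}, so position 4 = J. Remove J from position 6, position 7.
position 5 has just one choice, so position 5 = M. Strike M from position 2.
position 6's domain is down to {I}, so position 6 = I. Eliminate I elsewhere: position 1, position 2, position 7.
position 2's domain is down to {H}, so position 2 = H. Eliminate H elsewhere: position 7.
position 7 must be N (only option left). Eliminate N elsewhere: position 1.
position 1's domain is down to {L}, so position 1 = L. So position 3 can't be L.
position 3 must be K (only option left).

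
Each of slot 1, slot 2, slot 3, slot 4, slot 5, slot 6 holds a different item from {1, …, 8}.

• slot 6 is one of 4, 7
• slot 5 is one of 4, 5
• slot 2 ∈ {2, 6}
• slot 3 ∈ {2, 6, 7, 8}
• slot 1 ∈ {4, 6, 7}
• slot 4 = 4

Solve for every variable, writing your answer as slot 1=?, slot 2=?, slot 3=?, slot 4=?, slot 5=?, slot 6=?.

slot 4 must be 4 (only option left). So slot 1, slot 5, slot 6 can't be 4.
slot 5's domain is down to {5}, so slot 5 = 5.
That leaves slot 6 = 7. Remove 7 from slot 1, slot 3.
slot 1 must be 6 (only option left). Strike 6 from slot 2, slot 3.
slot 2 has just one choice, so slot 2 = 2. Eliminate 2 elsewhere: slot 3.
slot 3's domain is down to {8}, so slot 3 = 8.

slot 1=6, slot 2=2, slot 3=8, slot 4=4, slot 5=5, slot 6=7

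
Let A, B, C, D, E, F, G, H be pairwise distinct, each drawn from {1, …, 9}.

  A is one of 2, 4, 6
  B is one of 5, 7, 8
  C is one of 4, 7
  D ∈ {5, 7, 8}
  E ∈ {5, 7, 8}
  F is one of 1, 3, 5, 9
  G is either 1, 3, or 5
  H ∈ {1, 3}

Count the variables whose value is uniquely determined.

2

The 3 variables B, D, E are confined to {5, 7, 8}, which locks those values in; drop them from C, F, G.
C's domain is down to {4}, so C = 4. So A can't be 4.
G and H share exactly the 2 values {1, 3}; by pigeonhole those values go to them, so strike 1, 3 from F.
That leaves F = 9.
Determined: C=4, F=9. The other variables each still have more than one consistent value. That makes 2.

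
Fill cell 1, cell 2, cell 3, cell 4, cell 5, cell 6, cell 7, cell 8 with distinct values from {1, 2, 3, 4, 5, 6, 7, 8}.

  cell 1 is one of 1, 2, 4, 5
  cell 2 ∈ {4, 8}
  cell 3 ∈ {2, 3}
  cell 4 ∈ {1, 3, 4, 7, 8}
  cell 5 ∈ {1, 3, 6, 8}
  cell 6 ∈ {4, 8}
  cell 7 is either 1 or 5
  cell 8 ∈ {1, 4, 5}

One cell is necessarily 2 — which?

cell 1

The 8 variables together cover exactly {1, 2, 3, 4, 5, 6, 7, 8} — 8 values for 8 variables — and 6 appears only in cell 5's list, so cell 5 = 6.
Among the 7 still-open variables, 7 fits only cell 4 (and all 7 values in {1, 2, 3, 4, 5, 7, 8} must be used), so cell 4 = 7.
The 6 still-open variables together cover exactly {1, 2, 3, 4, 5, 8} — 6 values for 6 variables — and 3 appears only in cell 3's list, so cell 3 = 3.
Among the 5 still-open variables, 2 fits only cell 1 (and all 5 values in {1, 2, 4, 5, 8} must be used), so cell 1 = 2.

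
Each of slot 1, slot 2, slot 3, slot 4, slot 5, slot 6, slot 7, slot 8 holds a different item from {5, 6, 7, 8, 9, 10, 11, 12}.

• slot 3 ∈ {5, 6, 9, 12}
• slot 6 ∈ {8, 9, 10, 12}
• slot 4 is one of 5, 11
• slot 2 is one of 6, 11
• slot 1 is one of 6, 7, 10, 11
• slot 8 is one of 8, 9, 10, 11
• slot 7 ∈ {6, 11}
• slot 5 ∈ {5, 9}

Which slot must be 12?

slot 3

Among the 8 variables, 7 fits only slot 1 (and all 8 values in {5, 6, 7, 8, 9, 10, 11, 12} must be used), so slot 1 = 7.
slot 2 and slot 7 between them cover only {6, 11} — a naked pair. Remove those values from slot 3, slot 4, slot 8.
slot 4's domain is down to {5}, so slot 4 = 5. So slot 3, slot 5 can't be 5.
slot 5 must be 9 (only option left). Strike 9 from slot 3, slot 6, slot 8.
So 12 goes to slot 3.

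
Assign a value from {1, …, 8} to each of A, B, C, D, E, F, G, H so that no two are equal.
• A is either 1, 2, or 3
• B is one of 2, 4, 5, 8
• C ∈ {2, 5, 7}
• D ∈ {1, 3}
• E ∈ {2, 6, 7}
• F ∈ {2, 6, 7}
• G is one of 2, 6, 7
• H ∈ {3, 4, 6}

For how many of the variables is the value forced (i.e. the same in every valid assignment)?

The 8 variables draw from only 8 values {1, 2, 3, 4, 5, 6, 7, 8}, so each is used; only B can be 8, hence B = 8.
The 7 still-open variables together cover exactly {1, 2, 3, 4, 5, 6, 7} — 7 values for 7 variables — and 4 appears only in H's list, so H = 4.
The 6 still-open variables draw from only 6 values {1, 2, 3, 5, 6, 7}, so each is used; only C can be 5, hence C = 5.
E, F, G between them cover only {2, 6, 7} — a naked triple. Remove those values from A.
Determined: B=8, C=5, H=4. The other variables each still have more than one consistent value. That makes 3.

3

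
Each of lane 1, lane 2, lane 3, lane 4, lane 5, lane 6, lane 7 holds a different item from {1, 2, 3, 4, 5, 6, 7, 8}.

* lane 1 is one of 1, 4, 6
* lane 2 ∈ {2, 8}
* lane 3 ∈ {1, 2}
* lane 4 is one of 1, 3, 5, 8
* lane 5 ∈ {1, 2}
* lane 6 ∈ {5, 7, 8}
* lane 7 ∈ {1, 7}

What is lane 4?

3

lane 3 and lane 5 between them cover only {1, 2} — a naked pair. Remove those values from lane 1, lane 2, lane 4, lane 7.
lane 2 must be 8 (only option left). Remove 8 from lane 4, lane 6.
lane 7's domain is down to {7}, so lane 7 = 7. Remove 7 from lane 6.
lane 6 must be 5 (only option left). Remove 5 from lane 4.
So lane 4 = 3.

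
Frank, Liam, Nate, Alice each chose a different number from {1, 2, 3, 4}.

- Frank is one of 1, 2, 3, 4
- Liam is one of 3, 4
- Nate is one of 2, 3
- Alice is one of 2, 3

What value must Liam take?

The 4 variables together cover exactly {1, 2, 3, 4} — 4 values for 4 variables — and 1 appears only in Frank's list, so Frank = 1.
The 3 still-open variables together cover exactly {2, 3, 4} — 3 values for 3 variables — and 4 appears only in Liam's list, so Liam = 4.

4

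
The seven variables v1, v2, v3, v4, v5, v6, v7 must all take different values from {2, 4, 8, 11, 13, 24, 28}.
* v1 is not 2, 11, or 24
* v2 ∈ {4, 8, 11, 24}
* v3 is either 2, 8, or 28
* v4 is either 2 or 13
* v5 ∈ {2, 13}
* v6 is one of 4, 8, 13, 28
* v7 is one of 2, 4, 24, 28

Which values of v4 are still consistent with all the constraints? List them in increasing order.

The 7 variables draw from only 7 values {2, 4, 8, 11, 13, 24, 28}, so each is used; only v2 can be 11, hence v2 = 11.
The 6 still-open variables draw from only 6 values {2, 4, 8, 13, 24, 28}, so each is used; only v7 can be 24, hence v7 = 24.
v4 and v5 share exactly the 2 values {2, 13}; by pigeonhole those values go to them, so strike 2, 13 from v1, v3, v6.
No further eliminations apply; v4 can still be any of 2, 13.

2, 13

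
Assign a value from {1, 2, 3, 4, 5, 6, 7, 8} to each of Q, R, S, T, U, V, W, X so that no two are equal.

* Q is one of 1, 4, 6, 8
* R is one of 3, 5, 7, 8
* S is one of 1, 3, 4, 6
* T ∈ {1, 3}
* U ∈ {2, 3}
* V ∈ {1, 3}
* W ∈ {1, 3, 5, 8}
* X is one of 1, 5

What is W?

The 8 variables together cover exactly {1, 2, 3, 4, 5, 6, 7, 8} — 8 values for 8 variables — and 2 appears only in U's list, so U = 2.
The 7 still-open variables together cover exactly {1, 3, 4, 5, 6, 7, 8} — 7 values for 7 variables — and 7 appears only in R's list, so R = 7.
T and V between them cover only {1, 3} — a naked pair. Remove those values from Q, S, W, X.
X has just one choice, so X = 5. Remove 5 from W.
So W = 8.

8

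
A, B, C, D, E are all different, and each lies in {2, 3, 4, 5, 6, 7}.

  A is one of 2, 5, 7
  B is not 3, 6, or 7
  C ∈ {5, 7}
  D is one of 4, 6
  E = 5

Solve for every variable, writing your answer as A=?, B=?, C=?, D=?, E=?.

E's domain is down to {5}, so E = 5. Remove 5 from A, B, C.
C's domain is down to {7}, so C = 7. Strike 7 from A.
A must be 2 (only option left). So B can't be 2.
B's domain is down to {4}, so B = 4. Remove 4 from D.
D's domain is down to {6}, so D = 6.

A=2, B=4, C=7, D=6, E=5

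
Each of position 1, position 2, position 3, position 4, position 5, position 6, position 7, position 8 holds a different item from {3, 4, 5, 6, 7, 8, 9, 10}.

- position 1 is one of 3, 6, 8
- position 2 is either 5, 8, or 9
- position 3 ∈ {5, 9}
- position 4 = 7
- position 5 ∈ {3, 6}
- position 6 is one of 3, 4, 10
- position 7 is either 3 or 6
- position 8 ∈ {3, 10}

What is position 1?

8

position 4's domain is down to {7}, so position 4 = 7.
Among the 7 still-open variables, 4 fits only position 6 (and all 7 values in {3, 4, 5, 6, 8, 9, 10} must be used), so position 6 = 4.
Among the 6 still-open variables, 10 fits only position 8 (and all 6 values in {3, 5, 6, 8, 9, 10} must be used), so position 8 = 10.
position 5 and position 7 between them cover only {3, 6} — a naked pair. Remove those values from position 1.
So position 1 = 8.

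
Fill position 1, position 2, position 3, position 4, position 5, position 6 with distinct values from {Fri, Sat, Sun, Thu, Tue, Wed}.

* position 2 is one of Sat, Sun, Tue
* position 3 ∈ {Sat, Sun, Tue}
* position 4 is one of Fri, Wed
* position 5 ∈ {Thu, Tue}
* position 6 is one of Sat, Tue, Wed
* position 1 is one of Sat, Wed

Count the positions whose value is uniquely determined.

The 6 variables draw from only 6 values {Fri, Sat, Sun, Thu, Tue, Wed}, so each is used; only position 4 can be Fri, hence position 4 = Fri.
The 5 still-open variables draw from only 5 values {Sat, Sun, Thu, Tue, Wed}, so each is used; only position 5 can be Thu, hence position 5 = Thu.
Determined: position 4=Fri, position 5=Thu. The other positions each still have more than one consistent value. That makes 2.

2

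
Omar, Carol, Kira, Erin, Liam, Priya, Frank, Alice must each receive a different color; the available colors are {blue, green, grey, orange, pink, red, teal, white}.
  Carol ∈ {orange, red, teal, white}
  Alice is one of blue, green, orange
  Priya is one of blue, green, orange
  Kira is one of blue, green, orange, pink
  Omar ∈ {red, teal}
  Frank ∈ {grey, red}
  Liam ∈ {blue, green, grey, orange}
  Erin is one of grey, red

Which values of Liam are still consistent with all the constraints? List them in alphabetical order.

Among the 8 variables, pink fits only Kira (and all 8 values in {blue, green, grey, orange, pink, red, teal, white} must be used), so Kira = pink.
The 7 still-open variables together cover exactly {blue, green, grey, orange, red, teal, white} — 7 values for 7 variables — and white appears only in Carol's list, so Carol = white.
The 6 still-open variables together cover exactly {blue, green, grey, orange, red, teal} — 6 values for 6 variables — and teal appears only in Omar's list, so Omar = teal.
Erin and Frank share exactly the 2 values {grey, red}; by pigeonhole those values go to them, so strike grey, red from Liam.
No further eliminations apply; Liam can still be any of blue, green, orange.

blue, green, orange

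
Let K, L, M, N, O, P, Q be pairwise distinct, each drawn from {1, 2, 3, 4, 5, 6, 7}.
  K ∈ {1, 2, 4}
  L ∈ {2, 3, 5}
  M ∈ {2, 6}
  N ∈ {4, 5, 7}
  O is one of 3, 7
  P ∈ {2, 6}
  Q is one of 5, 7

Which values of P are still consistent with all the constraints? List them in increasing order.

2, 6

Among the 7 variables, 1 fits only K (and all 7 values in {1, 2, 3, 4, 5, 6, 7} must be used), so K = 1.
Among the 6 still-open variables, 4 fits only N (and all 6 values in {2, 3, 4, 5, 6, 7} must be used), so N = 4.
M and P between them cover only {2, 6} — a naked pair. Remove those values from L.
No further eliminations apply; P can still be any of 2, 6.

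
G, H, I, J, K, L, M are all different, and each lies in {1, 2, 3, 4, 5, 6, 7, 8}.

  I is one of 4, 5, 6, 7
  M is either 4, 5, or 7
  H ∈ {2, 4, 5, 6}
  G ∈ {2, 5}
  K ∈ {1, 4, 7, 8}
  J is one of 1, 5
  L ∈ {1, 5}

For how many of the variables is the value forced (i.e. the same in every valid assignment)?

The 7 variables draw from only 7 values {1, 2, 4, 5, 6, 7, 8}, so each is used; only K can be 8, hence K = 8.
J and L share exactly the 2 values {1, 5}; by pigeonhole those values go to them, so strike 1, 5 from G, H, I, M.
G must be 2 (only option left). So H can't be 2.
Determined: G=2, K=8. The other variables each still have more than one consistent value. That makes 2.

2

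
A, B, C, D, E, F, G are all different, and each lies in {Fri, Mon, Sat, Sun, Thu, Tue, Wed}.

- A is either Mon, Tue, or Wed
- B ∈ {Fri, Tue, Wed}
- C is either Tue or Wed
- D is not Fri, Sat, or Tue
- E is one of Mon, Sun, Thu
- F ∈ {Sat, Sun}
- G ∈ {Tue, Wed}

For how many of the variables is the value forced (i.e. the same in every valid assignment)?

3

The 7 variables draw from only 7 values {Fri, Mon, Sat, Sun, Thu, Tue, Wed}, so each is used; only B can be Fri, hence B = Fri.
Among the 6 still-open variables, Sat fits only F (and all 6 values in {Mon, Sat, Sun, Thu, Tue, Wed} must be used), so F = Sat.
The 2 variables C and G are confined to {Tue, Wed}, which locks those values in; drop them from A, D.
That leaves A = Mon. Strike Mon from D, E.
Determined: A=Mon, B=Fri, F=Sat. The other variables each still have more than one consistent value. That makes 3.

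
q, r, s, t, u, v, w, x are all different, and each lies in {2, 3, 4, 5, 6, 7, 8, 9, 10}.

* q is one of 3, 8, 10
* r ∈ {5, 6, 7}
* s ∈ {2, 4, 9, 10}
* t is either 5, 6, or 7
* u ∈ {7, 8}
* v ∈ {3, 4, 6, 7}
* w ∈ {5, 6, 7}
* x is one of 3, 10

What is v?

The 3 variables r, t, w are confined to {5, 6, 7}, which locks those values in; drop them from u, v.
u has just one choice, so u = 8. Remove 8 from q.
q and x between them cover only {3, 10} — a naked pair. Remove those values from s, v.
So v = 4.

4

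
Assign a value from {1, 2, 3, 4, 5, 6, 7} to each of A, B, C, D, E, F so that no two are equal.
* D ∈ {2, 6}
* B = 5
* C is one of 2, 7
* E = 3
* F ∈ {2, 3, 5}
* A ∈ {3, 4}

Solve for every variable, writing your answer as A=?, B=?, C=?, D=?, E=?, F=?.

B has just one choice, so B = 5. Strike 5 from F.
That leaves E = 3. Eliminate 3 elsewhere: A, F.
F has just one choice, so F = 2. Strike 2 from C, D.
That leaves A = 4.
That leaves C = 7.
D has just one choice, so D = 6.

A=4, B=5, C=7, D=6, E=3, F=2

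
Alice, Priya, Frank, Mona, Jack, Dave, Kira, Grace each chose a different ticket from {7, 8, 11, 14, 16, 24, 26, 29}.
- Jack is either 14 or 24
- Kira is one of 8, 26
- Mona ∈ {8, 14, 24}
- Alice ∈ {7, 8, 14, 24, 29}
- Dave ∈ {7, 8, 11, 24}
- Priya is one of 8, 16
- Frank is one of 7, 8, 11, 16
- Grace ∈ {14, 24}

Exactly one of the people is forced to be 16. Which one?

Priya

Among the 8 variables, 26 fits only Kira (and all 8 values in {7, 8, 11, 14, 16, 24, 26, 29} must be used), so Kira = 26.
The 7 still-open variables draw from only 7 values {7, 8, 11, 14, 16, 24, 29}, so each is used; only Alice can be 29, hence Alice = 29.
Jack and Grace share exactly the 2 values {14, 24}; by pigeonhole those values go to them, so strike 14, 24 from Mona, Dave.
Mona has just one choice, so Mona = 8. Remove 8 from Priya, Frank, Dave.
So 16 goes to Priya.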